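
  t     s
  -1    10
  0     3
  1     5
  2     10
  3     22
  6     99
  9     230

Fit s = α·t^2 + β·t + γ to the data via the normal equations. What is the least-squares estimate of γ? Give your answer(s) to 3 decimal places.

γ = 3.695

The normal equations are: 7956·α + 980·β + 132·γ = 22447;  980·α + 132·β + 20·γ = 2745;  132·α + 20·β + 7·γ = 379.
Solving the 3×3 system (Gaussian elimination) gives α = 125379/40072, β = -119965/40072, γ = 18510/5009.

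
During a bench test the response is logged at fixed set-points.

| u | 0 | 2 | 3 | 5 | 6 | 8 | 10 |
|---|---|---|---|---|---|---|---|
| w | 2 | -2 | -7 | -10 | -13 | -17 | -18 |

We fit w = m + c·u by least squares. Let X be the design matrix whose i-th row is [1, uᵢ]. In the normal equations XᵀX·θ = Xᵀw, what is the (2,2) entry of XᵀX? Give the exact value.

Row 2 ↔ basis u, column 2 ↔ basis u, so (XᵀX)_{2,2} = Σᵢ (u)·(u) = (0)·(0) + (2)·(2) + (3)·(3) + (5)·(5) + (6)·(6) + (8)·(8) + (10)·(10) = 238.

238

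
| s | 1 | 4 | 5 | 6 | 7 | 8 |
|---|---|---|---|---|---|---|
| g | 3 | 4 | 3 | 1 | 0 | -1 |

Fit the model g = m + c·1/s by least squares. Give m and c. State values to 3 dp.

m = 0.846, c = 2.613

Compute the Gram sums: Σ1 = 6, Σ1/s = 1583/840, Σ1/s·1/s = 822949/705600.
Right-hand side: Σg = 10, Σ1/s·g = 557/120.
So MᵀM·[m, c]ᵀ = Mᵀg: [[6, 1583/840]; [1583/840, 822949/705600]]·[m, c]ᵀ = [10, 557/120]ᵀ.
Eliminating c: (822949/705600)·(row 1) − (1583/840)·(row 2) gives (486361/141120)·m = (822949/705600)·10 − (1583/840)·(557/120) = 228597/78400, so m = 2057373/2431805.
Then c = ((557/120) − (1583/840)·(2057373/2431805))/(822949/705600) = 1270752/486361.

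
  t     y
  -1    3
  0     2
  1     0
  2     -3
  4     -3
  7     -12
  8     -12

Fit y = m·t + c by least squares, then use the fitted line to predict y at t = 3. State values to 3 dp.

Forming AᵀA = [[135, 21]; [21, 7]] and Aᵀy = [-201, -25]ᵀ gives AᵀA·[m, c]ᵀ = Aᵀy.
Eliminating c: 7·(row 1) − 21·(row 2) gives 504·m = 7·(-201) − 21·(-25) = -882, so m = -7/4.
Then c = ((-25) − 21·(-7/4))/7 = 47/28.
At t = 3: ŷ = (-7/4)·(3) + (47/28)·(1) = -25/7.

ŷ = -3.571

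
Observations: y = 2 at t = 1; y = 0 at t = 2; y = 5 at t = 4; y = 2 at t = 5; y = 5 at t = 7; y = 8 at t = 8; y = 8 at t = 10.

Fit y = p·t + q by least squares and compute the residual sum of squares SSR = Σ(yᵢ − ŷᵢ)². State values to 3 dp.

SSR = 14.092

Normal-equation sums: Σt·t = 259, Σt = 37, Σ1 = 7.
And Σt·y = 211, Σy = 30.
AᵀA·[p, q]ᵀ = Aᵀy becomes [[259, 37]; [37, 7]]·[p, q]ᵀ = [211, 30]ᵀ.
Δ = 259·7 − 37² = 444.
p = (211·7 − 37·30)/444 = 367/444; q = (259·30 − 37·211)/444 = -1/12.
Residuals: 93/74, -697/444, 263/148, -455/222, -26/37, 653/444, -27/148; SSR = 6257/444.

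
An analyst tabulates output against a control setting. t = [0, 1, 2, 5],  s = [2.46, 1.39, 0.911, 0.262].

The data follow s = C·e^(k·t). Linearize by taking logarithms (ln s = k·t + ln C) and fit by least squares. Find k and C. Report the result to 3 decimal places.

Linearized form: ln s = k·t + ln C. From the 4 transformed points,
AᵀA = [[30.0000, 8.0000]; [8.0000, 4]], rhs = [-6.5542, -0.2032]ᵀ  (here Σt = 8.0000, Σ(t)² = 30.0000, Σln s = -0.2032, Σt·ln s = -6.5542).
Δ = 30.0000·4 − (8.0000)² = 56.0000; k = (-6.5542·4 − 8.0000·-0.2032)/56.0000 = -0.43913, ln C = (30.0000·-0.2032 − 8.0000·-6.5542)/56.0000 = 0.82748, so C = exp(0.82748) = 2.28754.

k = -0.439, C = 2.288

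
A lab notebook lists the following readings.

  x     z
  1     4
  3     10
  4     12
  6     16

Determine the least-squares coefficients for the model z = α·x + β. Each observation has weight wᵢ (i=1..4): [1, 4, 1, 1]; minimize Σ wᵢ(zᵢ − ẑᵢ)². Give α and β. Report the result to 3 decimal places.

Setting ∂/∂α … = 0 gives: 89·α + 23·β = 268;  23·α + 7·β = 72.
Eliminating β: 7·(row 1) − 23·(row 2) gives 94·α = 7·268 − 23·72 = 220, so α = 110/47.
Then β = (72 − 23·(110/47))/7 = 122/47.

α = 2.340, β = 2.596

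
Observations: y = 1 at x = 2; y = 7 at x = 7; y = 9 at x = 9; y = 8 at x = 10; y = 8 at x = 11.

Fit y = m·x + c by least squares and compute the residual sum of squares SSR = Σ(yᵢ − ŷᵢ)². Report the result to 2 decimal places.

Sums needed: Σx·x = 355, Σx = 39, Σ1 = 5.
For Aᵀy: Σx·y = 300, Σy = 33.
AᵀA·[m, c]ᵀ = Aᵀy becomes [[355, 39]; [39, 5]]·[m, c]ᵀ = [300, 33]ᵀ.
Δ = 355·5 − 39² = 254.
m = (300·5 − 39·33)/254 = 213/254; c = (355·33 − 39·300)/254 = 15/254.
Residuals: -187/254, 136/127, 177/127, -113/254, -163/127; SSR = 1391/254.

SSR = 5.48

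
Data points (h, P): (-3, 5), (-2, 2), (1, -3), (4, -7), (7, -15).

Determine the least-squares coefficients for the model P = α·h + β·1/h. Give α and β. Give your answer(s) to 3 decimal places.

With design matrix A, AᵀA = [[79, 5]; [5, 10189/7056]] and AᵀP = [-155, -803/84]ᵀ.
Eliminating β: (10189/7056)·(row 1) − 5·(row 2) gives (628531/7056)·α = (10189/7056)·(-155) − 5·(-803/84) = -1242035/7056, so α = -1242035/628531.
Then β = ((-803/84) − 5·(-1242035/628531))/(10189/7056) = 139692/628531.

α = -1.976, β = 0.222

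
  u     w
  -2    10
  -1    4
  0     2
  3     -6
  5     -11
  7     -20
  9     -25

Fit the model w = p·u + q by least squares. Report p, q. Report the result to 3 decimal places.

p = -3.057, q = 2.598

Sums needed: Σu·u = 169, Σu = 21, Σ1 = 7.
And Σu·w = -462, Σw = -46.
XᵀX·[p, q]ᵀ = Xᵀw becomes [[169, 21]; [21, 7]]·[p, q]ᵀ = [-462, -46]ᵀ.
Δ = 169·7 − 21² = 742.
p = ((-462)·7 − 21·(-46))/742 = -162/53; q = (169·(-46) − 21·(-462))/742 = 964/371.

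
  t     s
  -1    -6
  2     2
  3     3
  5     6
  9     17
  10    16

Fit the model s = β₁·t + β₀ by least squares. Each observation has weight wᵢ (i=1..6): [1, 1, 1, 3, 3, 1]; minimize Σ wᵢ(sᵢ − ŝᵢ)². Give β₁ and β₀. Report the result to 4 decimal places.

Sums needed: Σwᵢ·t·t = 432, Σwᵢ·t = 56, Σwᵢ·1 = 10.
Moment sums: Σwᵢ·t·s = 728, Σwᵢ·s = 84.
Normal equations: [[432, 56]; [56, 10]]·[β₁, β₀]ᵀ = [728, 84]ᵀ.
det = 432·10 − 56² = 1184.
β₁ = (728·10 − 56·84)/1184 = 161/74; β₀ = (432·84 − 56·728)/1184 = -140/37.

β₁ = 2.1757, β₀ = -3.7838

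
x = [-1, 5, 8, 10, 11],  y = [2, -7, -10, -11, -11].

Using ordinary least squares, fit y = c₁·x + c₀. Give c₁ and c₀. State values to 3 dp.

Sums needed: Σx·x = 311, Σx = 33, Σ1 = 5.
Right-hand side: Σx·y = -348, Σy = -37.
Normal equations: [[311, 33]; [33, 5]]·[c₁, c₀]ᵀ = [-348, -37]ᵀ.
det = 311·5 − 33² = 466.
c₁ = ((-348)·5 − 33·(-37))/466 = -519/466; c₀ = (311·(-37) − 33·(-348))/466 = -23/466.

c₁ = -1.114, c₀ = -0.049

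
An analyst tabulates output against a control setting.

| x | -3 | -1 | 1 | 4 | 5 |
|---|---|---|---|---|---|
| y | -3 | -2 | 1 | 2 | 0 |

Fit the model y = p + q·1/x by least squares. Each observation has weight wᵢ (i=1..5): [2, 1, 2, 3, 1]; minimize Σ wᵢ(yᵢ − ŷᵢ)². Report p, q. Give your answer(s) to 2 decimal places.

p = -0.33, q = 2.30

The normal system MᵀWM·[p, q]ᵀ = MᵀWy is [[9, 77/60]; [77/60, 12419/3600]]·[p, q]ᵀ = [0, 15/2]ᵀ.
Eliminating q: (12419/3600)·(row 1) − (77/60)·(row 2) gives (52921/1800)·p = (12419/3600)·0 − (77/60)·(15/2) = -77/8, so p = -1575/4811.
Then q = ((15/2) − (77/60)·(-1575/4811))/(12419/3600) = 121500/52921.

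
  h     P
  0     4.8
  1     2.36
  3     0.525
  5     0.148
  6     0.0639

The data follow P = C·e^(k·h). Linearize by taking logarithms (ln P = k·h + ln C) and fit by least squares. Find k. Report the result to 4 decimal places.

Taking logs, ln P = k·h + ln C, so regress ln P on h.
AᵀA = [[71.0000, 15.0000]; [15.0000, 5]], rhs = [-27.1297, -2.8781]ᵀ  (here Σh = 15.0000, Σ(h)² = 71.0000, Σln P = -2.8781, Σh·ln P = -27.1297).
Slope k = (n·Σh·ln P − Σh·Σln P)/(n·Σ(h)² − (Σh)²) = (5·-27.1297 − 15.0000·-2.8781)/130.0000 = -0.71137; ln C = (Σln P − k·Σh)/n = 1.55849.

k = -0.7114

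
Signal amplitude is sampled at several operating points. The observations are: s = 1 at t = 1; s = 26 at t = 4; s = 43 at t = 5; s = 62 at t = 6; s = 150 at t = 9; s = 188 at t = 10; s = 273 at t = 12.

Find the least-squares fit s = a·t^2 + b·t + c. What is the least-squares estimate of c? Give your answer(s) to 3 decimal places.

c = 0.784

Sums needed: Σt^2·t^2 = 39475, Σt^2·t = 3863, Σt^2 = 403, Σt·t = 403, Σt = 47, Σ1 = 7.
Moment sums: Σt^2·s = 73986, Σt·s = 7198, Σs = 743.
MᵀM·[a, b, c]ᵀ = Mᵀs becomes [[39475, 3863, 403]; [3863, 403, 47]; [403, 47, 7]]·[a, b, c]ᵀ = [73986, 7198, 743]ᵀ.
Inverting the 3×3 Gram matrix, [a, b, c]ᵀ = [598/291, -2245/1164, 913/1164]ᵀ.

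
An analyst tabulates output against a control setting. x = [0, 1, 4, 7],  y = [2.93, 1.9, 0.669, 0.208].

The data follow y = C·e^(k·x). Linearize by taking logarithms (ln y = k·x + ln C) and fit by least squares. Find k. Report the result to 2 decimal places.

With ln yᵢ as the transformed response and xᵢ as the regressor:
XᵀX = [[66.0000, 12.0000]; [12.0000, 4]], rhs = [-11.9576, -0.2553]ᵀ  (here Σx = 12.0000, Σ(x)² = 66.0000, Σln y = -0.2553, Σx·ln y = -11.9576).
Solving (det = 120.0000): k = -0.37305, ln C = 1.05532.

k = -0.37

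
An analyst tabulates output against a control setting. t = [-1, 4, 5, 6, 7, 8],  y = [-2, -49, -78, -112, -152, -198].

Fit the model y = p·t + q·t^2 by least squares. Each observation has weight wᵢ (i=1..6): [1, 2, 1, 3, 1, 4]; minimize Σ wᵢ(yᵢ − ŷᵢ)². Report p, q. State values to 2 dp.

Normal-equation sums: Σwᵢ·t·t = 471, Σwᵢ·t·t^2 = 3291, Σwᵢ·t^2·t^2 = 23811.
Right-hand side: Σwᵢ·t·y = -10196, Σwᵢ·t^2·y = -73752.
Normal equations: [[471, 3291]; [3291, 23811]]·[p, q]ᵀ = [-10196, -73752]ᵀ.
Determinant 471·23811 − 3291² = 384300.
p = ((-10196)·23811 − 3291·(-73752))/384300 = -4927/32025; q = (471·(-73752) − 3291·(-10196))/384300 = -98513/32025.

p = -0.15, q = -3.08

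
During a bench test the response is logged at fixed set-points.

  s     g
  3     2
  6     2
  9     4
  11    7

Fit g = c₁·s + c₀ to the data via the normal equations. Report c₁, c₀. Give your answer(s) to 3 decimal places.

c₁ = 0.605, c₀ = -0.639

Entries of MᵀM: Σs·s = 247, Σs = 29, Σ1 = 4.
And Σs·g = 131, Σg = 15.
Normal equations: [[247, 29]; [29, 4]]·[c₁, c₀]ᵀ = [131, 15]ᵀ.
Δ = 247·4 − 29² = 147.
c₁ = (131·4 − 29·15)/147 = 89/147; c₀ = (247·15 − 29·131)/147 = -94/147.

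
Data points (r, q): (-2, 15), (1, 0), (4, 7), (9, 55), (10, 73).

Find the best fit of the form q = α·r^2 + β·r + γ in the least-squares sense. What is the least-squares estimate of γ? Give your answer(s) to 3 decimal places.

γ = 3.454

Sums needed: Σr^2·r^2 = 16834, Σr^2·r = 1786, Σr^2 = 202, Σr·r = 202, Σr = 22, Σ1 = 5.
For Mᵀq: Σr^2·q = 11927, Σr·q = 1223, Σq = 150.
MᵀM·[α, β, γ]ᵀ = Mᵀq becomes [[16834, 1786, 202]; [1786, 202, 22]; [202, 22, 5]]·[α, β, γ]ᵀ = [11927, 1223, 150]ᵀ.
Solving the 3×3 system (Gaussian elimination) gives α = 23351/22386, β = -39673/11193, γ = 1841/533.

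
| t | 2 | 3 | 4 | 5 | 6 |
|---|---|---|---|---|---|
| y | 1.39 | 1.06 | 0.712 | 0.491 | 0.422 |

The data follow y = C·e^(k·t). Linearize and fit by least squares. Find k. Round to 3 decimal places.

k = -0.315

Taking logs, ln y = k·t + ln C, so regress ln y on t.
Σt = 20.0000, Σ(t)² = 90.0000, Σln y = -1.5262, Σt·ln y = -9.2584.
Equations: 90.0000·k + 20.0000·ln C = -9.2584;  20.0000·k + 5·ln C = -1.5262.
Solving (det = 50.0000): k = -0.31537, ln C = 0.95624.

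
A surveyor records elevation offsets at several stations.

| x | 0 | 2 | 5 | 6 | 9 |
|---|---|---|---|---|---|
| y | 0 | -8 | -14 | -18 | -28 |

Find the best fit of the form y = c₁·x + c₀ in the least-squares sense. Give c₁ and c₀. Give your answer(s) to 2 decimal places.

From the data, Σx·x = 146, Σx = 22, Σ1 = 5.
And Σx·y = -446, Σy = -68.
Normal equations: [[146, 22]; [22, 5]]·[c₁, c₀]ᵀ = [-446, -68]ᵀ.
Determinant 146·5 − 22² = 246.
c₁ = ((-446)·5 − 22·(-68))/246 = -367/123; c₀ = (146·(-68) − 22·(-446))/246 = -58/123.

c₁ = -2.98, c₀ = -0.47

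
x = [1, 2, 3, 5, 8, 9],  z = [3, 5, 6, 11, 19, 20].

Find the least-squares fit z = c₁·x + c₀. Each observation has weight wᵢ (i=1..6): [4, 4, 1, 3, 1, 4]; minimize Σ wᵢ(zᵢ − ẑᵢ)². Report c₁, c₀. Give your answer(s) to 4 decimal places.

c₁ = 2.1603, c₀ = 0.5963

With design matrix M, MᵀWM = [[492, 74]; [74, 17]] and MᵀWz = [1107, 170]ᵀ.
Determinant 492·17 − 74² = 2888.
c₁ = (1107·17 − 74·170)/2888 = 6239/2888; c₀ = (492·170 − 74·1107)/2888 = 861/1444.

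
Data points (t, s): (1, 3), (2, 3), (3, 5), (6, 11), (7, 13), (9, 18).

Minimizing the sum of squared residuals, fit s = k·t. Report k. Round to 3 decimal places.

With design matrix A, AᵀA = [[180]] and Aᵀs = [343]ᵀ.
k = 343/180 = 1.90556.

k = 1.906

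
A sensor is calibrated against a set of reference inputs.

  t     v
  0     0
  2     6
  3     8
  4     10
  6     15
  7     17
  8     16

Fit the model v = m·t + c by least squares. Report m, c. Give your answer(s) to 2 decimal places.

m = 2.11, c = 1.23

The normal system AᵀA·[m, c]ᵀ = Aᵀv is [[178, 30]; [30, 7]]·[m, c]ᵀ = [413, 72]ᵀ.
Determinant 178·7 − 30² = 346.
m = (413·7 − 30·72)/346 = 731/346; c = (178·72 − 30·413)/346 = 213/173.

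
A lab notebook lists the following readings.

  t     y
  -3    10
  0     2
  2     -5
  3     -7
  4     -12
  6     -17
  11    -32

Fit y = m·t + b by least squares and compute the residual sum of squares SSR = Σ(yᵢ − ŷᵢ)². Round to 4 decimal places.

SSR = 2.7033

Entries of XᵀX: Σt·t = 195, Σt = 23, Σ1 = 7.
For Xᵀy: Σt·y = -563, Σy = -61.
Determinant 195·7 − 23² = 836.
m = ((-563)·7 − 23·(-61))/836 = -1269/418; b = (195·(-61) − 23·(-563))/836 = 527/418.
Residuals: -7/19, 309/418, -79/418, 177/209, -467/418, -1/22, 28/209; SSR = 565/209.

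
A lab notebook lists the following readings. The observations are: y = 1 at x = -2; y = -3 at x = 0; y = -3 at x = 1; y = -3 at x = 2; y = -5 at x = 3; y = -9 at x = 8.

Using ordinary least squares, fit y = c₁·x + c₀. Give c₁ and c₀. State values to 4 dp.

Forming AᵀA = [[82, 12]; [12, 6]] and Aᵀy = [-98, -22]ᵀ gives AᵀA·[c₁, c₀]ᵀ = Aᵀy.
Δ = 82·6 − 12² = 348.
c₁ = ((-98)·6 − 12·(-22))/348 = -27/29; c₀ = (82·(-22) − 12·(-98))/348 = -157/87.

c₁ = -0.9310, c₀ = -1.8046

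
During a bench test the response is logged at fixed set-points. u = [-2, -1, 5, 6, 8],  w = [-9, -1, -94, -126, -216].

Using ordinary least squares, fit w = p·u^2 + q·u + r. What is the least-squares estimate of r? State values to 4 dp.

r = -2.8069

Forming AᵀA = [[6034, 844, 130]; [844, 130, 16]; [130, 16, 5]] and Aᵀw = [-20747, -2935, -446]ᵀ gives AᵀA·[p, q, r]ᵀ = Aᵀw.
Solving the 3×3 system (Gaussian elimination) gives p = -189401/64878, q = -212683/64878, r = -30351/10813.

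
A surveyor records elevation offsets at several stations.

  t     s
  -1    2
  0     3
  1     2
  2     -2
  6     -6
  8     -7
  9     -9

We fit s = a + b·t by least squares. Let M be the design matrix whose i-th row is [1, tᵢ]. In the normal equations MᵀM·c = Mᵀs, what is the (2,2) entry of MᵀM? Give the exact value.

187

Row 2 ↔ basis t, column 2 ↔ basis t, so (MᵀM)_{2,2} = Σᵢ (t)·(t) = (-1)·(-1) + (0)·(0) + (1)·(1) + (2)·(2) + (6)·(6) + (8)·(8) + (9)·(9) = 187.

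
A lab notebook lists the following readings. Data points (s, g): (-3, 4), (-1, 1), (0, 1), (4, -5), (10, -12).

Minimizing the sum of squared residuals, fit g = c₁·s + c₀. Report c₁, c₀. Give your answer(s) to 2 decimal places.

Normal-equation sums: Σs·s = 126, Σs = 10, Σ1 = 5.
Moment sums: Σs·g = -153, Σg = -11.
XᵀX·[c₁, c₀]ᵀ = Xᵀg becomes [[126, 10]; [10, 5]]·[c₁, c₀]ᵀ = [-153, -11]ᵀ.
Δ = 126·5 − 10² = 530.
c₁ = ((-153)·5 − 10·(-11))/530 = -131/106; c₀ = (126·(-11) − 10·(-153))/530 = 72/265.

c₁ = -1.24, c₀ = 0.27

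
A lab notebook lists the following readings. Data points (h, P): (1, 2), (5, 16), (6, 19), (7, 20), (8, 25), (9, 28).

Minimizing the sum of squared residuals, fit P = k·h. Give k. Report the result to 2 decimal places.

The normal equations are: 256·k = 788.
(Σh·h = 256, Σh·P = 788.)
k = 788/256 = 3.07812.

k = 3.08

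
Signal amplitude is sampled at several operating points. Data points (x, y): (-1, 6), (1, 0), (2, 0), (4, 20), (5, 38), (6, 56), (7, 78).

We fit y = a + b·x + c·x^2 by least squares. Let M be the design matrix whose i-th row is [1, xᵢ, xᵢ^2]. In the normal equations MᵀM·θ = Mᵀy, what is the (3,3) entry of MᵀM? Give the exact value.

4596

Row 3 ↔ basis x^2, column 3 ↔ basis x^2, so (MᵀM)_{3,3} = Σᵢ (x^2)·(x^2) = (1)·(1) + (1)·(1) + (4)·(4) + (16)·(16) + (25)·(25) + (36)·(36) + (49)·(49) = 4596.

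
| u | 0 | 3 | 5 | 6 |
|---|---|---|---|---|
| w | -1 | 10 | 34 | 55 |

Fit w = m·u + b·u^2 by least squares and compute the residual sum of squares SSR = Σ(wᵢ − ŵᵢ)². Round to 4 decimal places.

Entries of AᵀA: Σu·u = 70, Σu·u^2 = 368, Σu^2·u^2 = 2002.
And Σu·w = 530, Σu^2·w = 2920.
So AᵀA·[m, b]ᵀ = Aᵀw: [[70, 368]; [368, 2002]]·[m, b]ᵀ = [530, 2920]ᵀ.
Eliminating b: 2002·(row 1) − 368·(row 2) gives 4716·m = 2002·530 − 368·2920 = -13500, so m = -375/131.
Then b = (2920 − 368·(-375/131))/2002 = 260/131.
Residuals: -1, 95/131, -171/131, 95/131; SSR = 492/131.

SSR = 3.7557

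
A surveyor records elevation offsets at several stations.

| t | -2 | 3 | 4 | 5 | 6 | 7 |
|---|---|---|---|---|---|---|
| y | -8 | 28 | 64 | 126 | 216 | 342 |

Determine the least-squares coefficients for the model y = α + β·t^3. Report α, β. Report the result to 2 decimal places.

The normal system XᵀX·[α, β]ᵀ = Xᵀy is [[6, 767]; [767, 184819]]·[α, β]ᵀ = [768, 184628]ᵀ.
Δ = 6·184819 − 767² = 520625.
α = (768·184819 − 767·184628)/520625 = 331316/520625; β = (6·184628 − 767·768)/520625 = 518712/520625.

α = 0.64, β = 1.00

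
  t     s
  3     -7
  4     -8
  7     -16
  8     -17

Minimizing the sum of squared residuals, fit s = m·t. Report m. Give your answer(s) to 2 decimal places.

With design matrix A, AᵀA = [[138]] and Aᵀs = [-301]ᵀ.
Hence m = -301 / 138 ≈ -2.18116.

m = -2.18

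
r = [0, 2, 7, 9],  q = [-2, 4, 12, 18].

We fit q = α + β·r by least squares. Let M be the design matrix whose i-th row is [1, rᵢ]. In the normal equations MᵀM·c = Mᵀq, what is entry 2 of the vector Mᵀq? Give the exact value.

254

Entry 2 ↔ basis r, so (Mᵀq)_{2} = Σᵢ (r)·qᵢ = (0)·(-2) + (2)·(4) + (7)·(12) + (9)·(18) = 254.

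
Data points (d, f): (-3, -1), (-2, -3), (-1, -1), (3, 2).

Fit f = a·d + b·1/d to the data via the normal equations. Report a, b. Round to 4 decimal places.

With design matrix M, MᵀM = [[23, 4]; [4, 53/36]] and Mᵀf = [16, 7/2]ᵀ.
Δ = 23·(53/36) − 4² = 643/36.
a = (16·(53/36) − 4·(7/2))/(643/36) = 344/643; b = (23·(7/2) − 4·16)/(643/36) = 594/643.

a = 0.5350, b = 0.9238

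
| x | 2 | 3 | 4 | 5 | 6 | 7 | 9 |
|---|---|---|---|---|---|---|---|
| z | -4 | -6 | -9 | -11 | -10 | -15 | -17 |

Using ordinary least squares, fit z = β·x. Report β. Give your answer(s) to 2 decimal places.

β = -1.98

Forming MᵀM = [[220]] and Mᵀz = [-435]ᵀ gives MᵀM·[β]ᵀ = Mᵀz.
Hence β = -435 / 220 ≈ -1.97727.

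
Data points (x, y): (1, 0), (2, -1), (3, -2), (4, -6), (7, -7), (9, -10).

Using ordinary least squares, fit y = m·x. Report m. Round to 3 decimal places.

AᵀA·[m]ᵀ = Aᵀy reads: 160·m = -171.
m = (-171)/160 = -1.06875.

m = -1.069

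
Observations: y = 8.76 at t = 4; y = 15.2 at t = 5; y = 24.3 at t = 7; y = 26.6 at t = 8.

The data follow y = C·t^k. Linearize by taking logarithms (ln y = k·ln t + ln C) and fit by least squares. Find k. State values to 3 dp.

Linearized form: ln y = k·ln t + ln C. From the 4 transformed points,
Over the data: Σln t = 7.0211, Σ(ln t)² = 12.6227, Σln y = 11.3629, Σln t·ln y = 20.4191.
Normal system: [[12.6227, 7.0211]; [7.0211, 4]]·[k, ln C]ᵀ = [20.4191, 11.3629]ᵀ.
Slope k = (n·Σln t·ln y − Σln t·Σln y)/(n·Σ(ln t)² − (Σln t)²) = (4·20.4191 − 7.0211·11.3629)/1.1954 = 1.58679; ln C = (Σln y − k·Σln t)/n = 0.05547.

k = 1.587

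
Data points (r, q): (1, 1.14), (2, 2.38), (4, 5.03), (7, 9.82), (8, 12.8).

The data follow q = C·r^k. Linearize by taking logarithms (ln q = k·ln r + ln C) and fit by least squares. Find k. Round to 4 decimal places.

Linearized form: ln q = k·ln r + ln C. From the 5 transformed points,
Σln r = 6.1048, Σ(ln r)² = 10.5129, Σln q = 7.4474, Σln r·ln q = 12.5872.
Equations: 10.5129·k + 6.1048·ln C = 12.5872;  6.1048·k + 5·ln C = 7.4474.
Solving (det = 15.2960): k = 1.14219, ln C = 0.09492.

k = 1.1422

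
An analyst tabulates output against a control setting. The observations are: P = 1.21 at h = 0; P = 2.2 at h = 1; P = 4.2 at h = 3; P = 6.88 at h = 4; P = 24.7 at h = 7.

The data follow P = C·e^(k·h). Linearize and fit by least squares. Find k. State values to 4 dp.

k = 0.4202

Taking logs, ln P = k·h + ln C, so regress ln P on h.
Over the data: Σh = 15.0000, Σ(h)² = 75.0000, Σln P = 7.5496, Σh·ln P = 35.2558.
Normal system: [[75.0000, 15.0000]; [15.0000, 5]]·[k, ln C]ᵀ = [35.2558, 7.5496]ᵀ.
Solving (det = 150.0000): k = 0.42024, ln C = 0.24921.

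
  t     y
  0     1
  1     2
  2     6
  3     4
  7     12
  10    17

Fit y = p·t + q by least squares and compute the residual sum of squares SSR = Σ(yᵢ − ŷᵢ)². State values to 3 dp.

MᵀM·[p, q]ᵀ = Mᵀy reads: 163·p + 23·q = 280;  23·p + 6·q = 42.
det = 163·6 − 23² = 449.
p = (280·6 − 23·42)/449 = 714/449; q = (163·42 − 23·280)/449 = 406/449.
Residuals: 43/449, -222/449, 860/449, -752/449, -16/449, 87/449; SSR = 3038/449.

SSR = 6.766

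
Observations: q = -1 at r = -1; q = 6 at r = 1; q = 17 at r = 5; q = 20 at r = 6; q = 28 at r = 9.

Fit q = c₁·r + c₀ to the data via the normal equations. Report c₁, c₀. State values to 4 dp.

c₁ = 2.8750, c₀ = 2.5000

Sums needed: Σr·r = 144, Σr = 20, Σ1 = 5.
And Σr·q = 464, Σq = 70.
So AᵀA·[c₁, c₀]ᵀ = Aᵀq: [[144, 20]; [20, 5]]·[c₁, c₀]ᵀ = [464, 70]ᵀ.
det = 144·5 − 20² = 320.
c₁ = (464·5 − 20·70)/320 = 23/8; c₀ = (144·70 − 20·464)/320 = 5/2.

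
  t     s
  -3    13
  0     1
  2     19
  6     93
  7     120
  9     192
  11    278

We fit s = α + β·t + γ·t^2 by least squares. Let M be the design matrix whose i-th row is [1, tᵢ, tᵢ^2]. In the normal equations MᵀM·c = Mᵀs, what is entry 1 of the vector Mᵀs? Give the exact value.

716

Entry 1 ↔ basis 1, so (Mᵀs)_{1} = Σᵢ sᵢ = (1)·(13) + (1)·(1) + (1)·(19) + (1)·(93) + (1)·(120) + (1)·(192) + (1)·(278) = 716.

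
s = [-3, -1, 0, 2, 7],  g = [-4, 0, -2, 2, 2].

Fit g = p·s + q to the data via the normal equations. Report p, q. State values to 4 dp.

p = 0.5517, q = -0.9517

Sums needed: Σs·s = 63, Σs = 5, Σ1 = 5.
For Aᵀg: Σs·g = 30, Σg = -2.
Eliminating q: 5·(row 1) − 5·(row 2) gives 290·p = 5·30 − 5·(-2) = 160, so p = 16/29.
Then q = ((-2) − 5·(16/29))/5 = -138/145.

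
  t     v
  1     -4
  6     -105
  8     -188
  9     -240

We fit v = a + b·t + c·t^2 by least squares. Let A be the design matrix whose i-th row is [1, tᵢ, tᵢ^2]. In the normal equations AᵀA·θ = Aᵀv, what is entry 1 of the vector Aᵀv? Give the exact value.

-537

Entry 1 ↔ basis 1, so (Aᵀv)_{1} = Σᵢ vᵢ = (1)·(-4) + (1)·(-105) + (1)·(-188) + (1)·(-240) = -537.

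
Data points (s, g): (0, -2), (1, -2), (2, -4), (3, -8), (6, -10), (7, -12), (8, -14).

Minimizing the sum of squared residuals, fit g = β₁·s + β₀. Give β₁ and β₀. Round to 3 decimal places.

β₁ = -1.519, β₀ = -1.568

The normal equations are: 163·β₁ + 27·β₀ = -290;  27·β₁ + 7·β₀ = -52.
(Σs·s = 163, Σs = 27, Σ1 = 7, Σs·g = -290, Σg = -52.)
Eliminating β₀: 7·(row 1) − 27·(row 2) gives 412·β₁ = 7·(-290) − 27·(-52) = -626, so β₁ = -313/206.
Then β₀ = ((-52) − 27·(-313/206))/7 = -323/206.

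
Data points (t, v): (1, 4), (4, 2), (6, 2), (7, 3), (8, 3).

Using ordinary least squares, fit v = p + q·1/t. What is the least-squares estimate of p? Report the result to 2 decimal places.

p = 2.25

With design matrix X, XᵀX = [[5, 283/168]; [283/168, 31789/28224]] and Xᵀv = [14, 947/168]ᵀ.
Determinant 5·(31789/28224) − (283/168)² = 9857/3528.
p = (14·(31789/28224) − (283/168)·(947/168))/(9857/3528) = 177045/78856; q = (5·(947/168) − (283/168)·14)/(9857/3528) = 16233/9857.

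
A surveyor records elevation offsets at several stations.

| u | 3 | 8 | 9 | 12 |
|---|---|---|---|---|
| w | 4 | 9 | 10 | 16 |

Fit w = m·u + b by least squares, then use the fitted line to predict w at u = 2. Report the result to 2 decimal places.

Compute the Gram sums: Σu·u = 298, Σu = 32, Σ1 = 4.
For Mᵀw: Σu·w = 366, Σw = 39.
Normal equations: [[298, 32]; [32, 4]]·[m, b]ᵀ = [366, 39]ᵀ.
Determinant 298·4 − 32² = 168.
m = (366·4 − 32·39)/168 = 9/7; b = (298·39 − 32·366)/168 = -15/28.
At u = 2: ŵ = (9/7)·(2) + (-15/28)·(1) = 57/28.

ŵ = 2.04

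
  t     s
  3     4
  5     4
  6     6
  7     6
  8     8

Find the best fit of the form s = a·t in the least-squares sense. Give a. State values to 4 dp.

AᵀA·[a]ᵀ = Aᵀs reads: 183·a = 174.
a = 174/183 = 0.95082.

a = 0.9508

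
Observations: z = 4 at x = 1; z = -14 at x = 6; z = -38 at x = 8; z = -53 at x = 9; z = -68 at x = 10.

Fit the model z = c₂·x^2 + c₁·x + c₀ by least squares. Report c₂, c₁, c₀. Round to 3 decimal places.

The normal system MᵀM·[c₂, c₁, c₀]ᵀ = Mᵀz is [[21954, 2458, 282]; [2458, 282, 34]; [282, 34, 5]]·[c₂, c₁, c₀]ᵀ = [-14025, -1541, -169]ᵀ.
Solving the 3×3 system (Gaussian elimination) gives c₂ = -795/734, c₁ = 1398/367, c₀ = 508/367.

c₂ = -1.083, c₁ = 3.809, c₀ = 1.384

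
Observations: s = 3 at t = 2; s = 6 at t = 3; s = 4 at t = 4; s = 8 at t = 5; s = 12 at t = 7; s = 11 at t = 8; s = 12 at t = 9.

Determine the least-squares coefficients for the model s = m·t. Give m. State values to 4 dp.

Normal-equation sums: Σt·t = 248.
Right-hand side: Σt·s = 360.
m = 360/248 = 1.45161.

m = 1.4516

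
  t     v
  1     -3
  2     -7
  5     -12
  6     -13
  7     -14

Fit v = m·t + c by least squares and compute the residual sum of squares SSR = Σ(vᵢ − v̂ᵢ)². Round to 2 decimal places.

SSR = 3.67

Forming MᵀM = [[115, 21]; [21, 5]] and Mᵀv = [-253, -49]ᵀ gives MᵀM·[m, c]ᵀ = Mᵀv.
Δ = 115·5 − 21² = 134.
m = ((-253)·5 − 21·(-49))/134 = -118/67; c = (115·(-49) − 21·(-253))/134 = -161/67.
Residuals: 78/67, -72/67, -53/67, -2/67, 49/67; SSR = 246/67.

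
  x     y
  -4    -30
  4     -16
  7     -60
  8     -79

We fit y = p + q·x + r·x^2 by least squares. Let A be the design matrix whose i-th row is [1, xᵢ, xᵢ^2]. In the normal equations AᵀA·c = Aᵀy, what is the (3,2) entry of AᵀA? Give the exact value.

855

Row 3 ↔ basis x^2, column 2 ↔ basis x, so (AᵀA)_{3,2} = Σᵢ (x^2)·(x) = (16)·(-4) + (16)·(4) + (49)·(7) + (64)·(8) = 855.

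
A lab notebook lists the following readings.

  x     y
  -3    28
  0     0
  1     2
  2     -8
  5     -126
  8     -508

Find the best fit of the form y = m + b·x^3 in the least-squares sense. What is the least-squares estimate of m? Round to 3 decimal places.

m = 0.601

Normal-equation sums: Σ1 = 6, Σx^3 = 619, Σx^3·x^3 = 278563.
And Σy = -612, Σx^3·y = -276664.
Normal equations: [[6, 619]; [619, 278563]]·[m, b]ᵀ = [-612, -276664]ᵀ.
Eliminating b: 278563·(row 1) − 619·(row 2) gives 1288217·m = 278563·(-612) − 619·(-276664) = 774460, so m = 774460/1288217.
Then b = ((-276664) − 619·(774460/1288217))/278563 = -1281156/1288217.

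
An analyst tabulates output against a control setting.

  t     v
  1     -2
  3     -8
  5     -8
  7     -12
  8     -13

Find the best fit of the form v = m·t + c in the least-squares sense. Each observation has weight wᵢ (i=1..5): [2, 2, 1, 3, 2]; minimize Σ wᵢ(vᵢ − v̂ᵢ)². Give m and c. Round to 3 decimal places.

m = -1.457, c = -1.714

Sums needed: Σwᵢ·t·t = 320, Σwᵢ·t = 50, Σwᵢ·1 = 10.
Moment sums: Σwᵢ·t·v = -552, Σwᵢ·v = -90.
AᵀWA·[m, c]ᵀ = AᵀWv becomes [[320, 50]; [50, 10]]·[m, c]ᵀ = [-552, -90]ᵀ.
Eliminating c: 10·(row 1) − 50·(row 2) gives 700·m = 10·(-552) − 50·(-90) = -1020, so m = -51/35.
Then c = ((-90) − 50·(-51/35))/10 = -12/7.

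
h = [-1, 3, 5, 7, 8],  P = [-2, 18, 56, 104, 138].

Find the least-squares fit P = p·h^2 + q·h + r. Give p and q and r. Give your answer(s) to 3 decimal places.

p = 2.041, q = 1.215, r = -2.963

From the data, Σh^2·h^2 = 7204, Σh^2·h = 1006, Σh^2 = 148, Σh·h = 148, Σh = 22, Σ1 = 5.
Moment sums: Σh^2·P = 15488, Σh·P = 2168, ΣP = 314.
XᵀX·[p, q, r]ᵀ = XᵀP becomes [[7204, 1006, 148]; [1006, 148, 22]; [148, 22, 5]]·[p, q, r]ᵀ = [15488, 2168, 314]ᵀ.
Inverting the 3×3 Gram matrix, [p, q, r]ᵀ = [15874/7777, 9448/7777, -23046/7777]ᵀ.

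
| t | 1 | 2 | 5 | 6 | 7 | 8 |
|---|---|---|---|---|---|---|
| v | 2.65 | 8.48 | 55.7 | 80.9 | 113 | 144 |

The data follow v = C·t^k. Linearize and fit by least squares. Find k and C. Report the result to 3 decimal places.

k = 1.950, C = 2.456

With ln vᵢ as the transformed response and ln tᵢ as the regressor:
XᵀX = [[14.3918, 8.1197]; [8.1197, 6]], rhs = [35.3567, 21.2227]ᵀ  (here Σln t = 8.1197, Σ(ln t)² = 14.3918, Σln v = 21.2227, Σln t·ln v = 35.3567).
Slope k = (n·Σln t·ln v − Σln t·Σln v)/(n·Σ(ln t)² − (Σln t)²) = (6·35.3567 − 8.1197·21.2227)/20.4213 = 1.94987; ln C = (Σln v − k·Σln t)/n = 0.89838, so C = exp(0.89838) = 2.45562.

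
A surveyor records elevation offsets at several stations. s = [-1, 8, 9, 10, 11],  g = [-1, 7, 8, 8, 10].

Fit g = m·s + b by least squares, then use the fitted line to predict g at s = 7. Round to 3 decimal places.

Entries of AᵀA: Σs·s = 367, Σs = 37, Σ1 = 5.
And Σs·g = 319, Σg = 32.
So AᵀA·[m, b]ᵀ = Aᵀg: [[367, 37]; [37, 5]]·[m, b]ᵀ = [319, 32]ᵀ.
Determinant 367·5 − 37² = 466.
m = (319·5 − 37·32)/466 = 411/466; b = (367·32 − 37·319)/466 = -59/466.
At s = 7: ĝ = (411/466)·(7) + (-59/466)·(1) = 1409/233.

ĝ = 6.047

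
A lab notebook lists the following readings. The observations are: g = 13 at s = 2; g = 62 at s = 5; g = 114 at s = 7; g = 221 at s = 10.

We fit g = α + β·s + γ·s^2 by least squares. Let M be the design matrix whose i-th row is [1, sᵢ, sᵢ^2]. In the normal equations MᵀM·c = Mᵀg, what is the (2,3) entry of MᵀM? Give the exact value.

1476

Row 2 ↔ basis s, column 3 ↔ basis s^2, so (MᵀM)_{2,3} = Σᵢ (s)·(s^2) = (2)·(4) + (5)·(25) + (7)·(49) + (10)·(100) = 1476.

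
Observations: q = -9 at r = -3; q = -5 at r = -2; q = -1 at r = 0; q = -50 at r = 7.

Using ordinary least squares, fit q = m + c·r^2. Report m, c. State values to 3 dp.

Compute the Gram sums: Σ1 = 4, Σr^2 = 62, Σr^2·r^2 = 2498.
Right-hand side: Σq = -65, Σr^2·q = -2551.
Normal equations: [[4, 62]; [62, 2498]]·[m, c]ᵀ = [-65, -2551]ᵀ.
Determinant 4·2498 − 62² = 6148.
m = ((-65)·2498 − 62·(-2551))/6148 = -1052/1537; c = (4·(-2551) − 62·(-65))/6148 = -3087/3074.

m = -0.684, c = -1.004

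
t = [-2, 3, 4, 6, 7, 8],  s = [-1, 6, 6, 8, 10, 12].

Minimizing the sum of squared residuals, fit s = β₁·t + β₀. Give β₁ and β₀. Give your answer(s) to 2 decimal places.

β₁ = 1.23, β₀ = 1.51

XᵀX·[β₁, β₀]ᵀ = Xᵀs reads: 178·β₁ + 26·β₀ = 258;  26·β₁ + 6·β₀ = 41.
Eliminating β₀: 6·(row 1) − 26·(row 2) gives 392·β₁ = 6·258 − 26·41 = 482, so β₁ = 241/196.
Then β₀ = (41 − 26·(241/196))/6 = 295/196.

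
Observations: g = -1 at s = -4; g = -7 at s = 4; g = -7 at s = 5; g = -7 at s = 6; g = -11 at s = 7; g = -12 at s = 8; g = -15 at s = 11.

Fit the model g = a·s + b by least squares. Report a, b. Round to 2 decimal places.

a = -0.93, b = -3.67

Entries of XᵀX: Σs·s = 327, Σs = 37, Σ1 = 7.
And Σs·g = -439, Σg = -60.
det = 327·7 − 37² = 920.
a = ((-439)·7 − 37·(-60))/920 = -853/920; b = (327·(-60) − 37·(-439))/920 = -3377/920.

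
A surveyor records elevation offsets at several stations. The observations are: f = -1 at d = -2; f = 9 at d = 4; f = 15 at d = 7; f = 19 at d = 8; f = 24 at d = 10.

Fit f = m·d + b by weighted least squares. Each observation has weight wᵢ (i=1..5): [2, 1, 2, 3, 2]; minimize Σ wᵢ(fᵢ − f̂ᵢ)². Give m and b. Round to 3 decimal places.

m = 2.041, b = 2.365

MᵀWM·[m, b]ᵀ = MᵀWf reads: 514·m + 58·b = 1186;  58·m + 10·b = 142.
(Σwᵢ·d·d = 514, Σwᵢ·d = 58, Σwᵢ·1 = 10, Σwᵢ·d·f = 1186, Σwᵢ·f = 142.)
Δ = 514·10 − 58² = 1776.
m = (1186·10 − 58·142)/1776 = 151/74; b = (514·142 − 58·1186)/1776 = 175/74.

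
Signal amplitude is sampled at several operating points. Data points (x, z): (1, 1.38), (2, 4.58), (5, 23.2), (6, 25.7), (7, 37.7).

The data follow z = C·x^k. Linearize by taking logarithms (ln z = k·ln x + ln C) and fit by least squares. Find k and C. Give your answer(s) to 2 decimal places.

k = 1.68, C = 1.40

Linearized form: ln z = k·ln x + ln C. From the 5 transformed points,
Σln x = 6.0403, Σ(ln x)² = 10.0677, Σln z = 11.8641, Σln x·ln z = 18.9950.
Equations: 10.0677·k + 6.0403·ln C = 18.9950;  6.0403·k + 5·ln C = 11.8641.
Δ = 10.0677·5 − (6.0403)² = 13.8539; k = (18.9950·5 − 6.0403·11.8641)/13.8539 = 1.68277, ln C = (10.0677·11.8641 − 6.0403·18.9950)/13.8539 = 0.33994, so C = exp(0.33994) = 1.40487.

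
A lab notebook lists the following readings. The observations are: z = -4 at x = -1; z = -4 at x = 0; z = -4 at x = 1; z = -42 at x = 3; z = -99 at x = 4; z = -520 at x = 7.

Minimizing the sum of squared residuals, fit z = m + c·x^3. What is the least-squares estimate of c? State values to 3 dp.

c = -1.506

Normal-equation sums: Σ1 = 6, Σx^3 = 434, Σx^3·x^3 = 122476.
For Aᵀz: Σz = -673, Σx^3·z = -185830.
AᵀA·[m, c]ᵀ = Aᵀz becomes [[6, 434]; [434, 122476]]·[m, c]ᵀ = [-673, -185830]ᵀ.
Determinant 6·122476 − 434² = 546500.
m = ((-673)·122476 − 434·(-185830))/546500 = -444032/136625; c = (6·(-185830) − 434·(-673))/546500 = -411449/273250.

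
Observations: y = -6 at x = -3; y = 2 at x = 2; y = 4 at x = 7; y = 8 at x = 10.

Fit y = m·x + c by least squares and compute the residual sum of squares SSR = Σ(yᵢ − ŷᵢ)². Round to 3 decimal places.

Normal-equation sums: Σx·x = 162, Σx = 16, Σ1 = 4.
For Mᵀy: Σx·y = 130, Σy = 8.
MᵀM·[m, c]ᵀ = Mᵀy becomes [[162, 16]; [16, 4]]·[m, c]ᵀ = [130, 8]ᵀ.
Determinant 162·4 − 16² = 392.
m = (130·4 − 16·8)/392 = 1; c = (162·8 − 16·130)/392 = -2.
Residuals: -1, 2, -1, 0; SSR = 6.

SSR = 6.000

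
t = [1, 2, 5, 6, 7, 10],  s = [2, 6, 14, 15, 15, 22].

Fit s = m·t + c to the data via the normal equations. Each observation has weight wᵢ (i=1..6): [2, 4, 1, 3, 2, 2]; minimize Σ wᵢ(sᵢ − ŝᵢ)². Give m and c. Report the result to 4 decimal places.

m = 2.1152, c = 1.3773

With design matrix M, MᵀWM = [[449, 67]; [67, 14]] and MᵀWs = [1042, 161]ᵀ.
Determinant 449·14 − 67² = 1797.
m = (1042·14 − 67·161)/1797 = 1267/599; c = (449·161 − 67·1042)/1797 = 825/599.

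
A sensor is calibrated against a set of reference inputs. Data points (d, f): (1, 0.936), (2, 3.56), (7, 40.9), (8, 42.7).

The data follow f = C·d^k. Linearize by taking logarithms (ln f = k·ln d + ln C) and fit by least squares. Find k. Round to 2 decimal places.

k = 1.88

With ln fᵢ as the transformed response and ln dᵢ as the regressor:
Σln d = 4.7185, Σ(ln d)² = 8.5911, Σln f = 8.6689, Σln d·ln f = 15.9083.
Equations: 8.5911·k + 4.7185·ln C = 15.9083;  4.7185·k + 4·ln C = 8.6689.
Slope k = (n·Σln d·ln f − Σln d·Σln f)/(n·Σ(ln d)² − (Σln d)²) = (4·15.9083 − 4.7185·8.6689)/12.1002 = 1.87838; ln C = (Σln f − k·Σln d)/n = -0.04855.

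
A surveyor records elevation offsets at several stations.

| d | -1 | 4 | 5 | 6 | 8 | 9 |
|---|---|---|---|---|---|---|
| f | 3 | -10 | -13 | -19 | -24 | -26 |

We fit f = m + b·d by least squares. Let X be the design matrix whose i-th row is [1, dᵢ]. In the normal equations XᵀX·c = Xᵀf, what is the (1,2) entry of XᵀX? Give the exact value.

Row 1 ↔ basis 1, column 2 ↔ basis d, so (XᵀX)_{1,2} = Σᵢ d = (1)·(-1) + (1)·(4) + (1)·(5) + (1)·(6) + (1)·(8) + (1)·(9) = 31.

31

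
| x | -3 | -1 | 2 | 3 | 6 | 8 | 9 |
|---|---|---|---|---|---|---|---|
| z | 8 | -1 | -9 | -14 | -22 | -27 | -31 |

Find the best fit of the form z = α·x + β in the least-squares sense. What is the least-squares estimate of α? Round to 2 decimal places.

Normal-equation sums: Σx·x = 204, Σx = 24, Σ1 = 7.
And Σx·z = -710, Σz = -96.
Normal equations: [[204, 24]; [24, 7]]·[α, β]ᵀ = [-710, -96]ᵀ.
Eliminating β: 7·(row 1) − 24·(row 2) gives 852·α = 7·(-710) − 24·(-96) = -2666, so α = -1333/426.
Then β = ((-96) − 24·(-1333/426))/7 = -212/71.

α = -3.13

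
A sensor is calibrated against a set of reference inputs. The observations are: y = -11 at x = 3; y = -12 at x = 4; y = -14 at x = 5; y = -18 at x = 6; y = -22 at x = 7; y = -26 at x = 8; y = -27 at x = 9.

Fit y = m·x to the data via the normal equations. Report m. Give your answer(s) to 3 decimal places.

m = -3.086

Compute the Gram sums: Σx·x = 280.
Right-hand side: Σx·y = -864.
So MᵀM·[m]ᵀ = Mᵀy: [[280]]·[m]ᵀ = [-864]ᵀ.
Hence m = -864 / 280 ≈ -3.08571.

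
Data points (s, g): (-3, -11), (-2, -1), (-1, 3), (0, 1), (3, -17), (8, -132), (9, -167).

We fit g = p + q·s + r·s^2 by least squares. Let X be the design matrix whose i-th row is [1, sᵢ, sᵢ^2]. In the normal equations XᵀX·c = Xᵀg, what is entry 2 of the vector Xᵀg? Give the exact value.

-2578

Entry 2 ↔ basis s, so (Xᵀg)_{2} = Σᵢ (s)·gᵢ = (-3)·(-11) + (-2)·(-1) + (-1)·(3) + (0)·(1) + (3)·(-17) + (8)·(-132) + (9)·(-167) = -2578.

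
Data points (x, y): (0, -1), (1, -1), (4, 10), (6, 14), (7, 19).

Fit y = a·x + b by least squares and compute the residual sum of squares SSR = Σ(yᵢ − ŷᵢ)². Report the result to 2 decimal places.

SSR = 6.92

The normal equations are: 102·a + 18·b = 256;  18·a + 5·b = 41.
(Σx·x = 102, Σx = 18, Σ1 = 5, Σx·y = 256, Σy = 41.)
Δ = 102·5 − 18² = 186.
a = (256·5 − 18·41)/186 = 271/93; b = (102·41 − 18·256)/186 = -71/31.
Residuals: 40/31, -151/93, 59/93, -37/31, 83/93; SSR = 644/93.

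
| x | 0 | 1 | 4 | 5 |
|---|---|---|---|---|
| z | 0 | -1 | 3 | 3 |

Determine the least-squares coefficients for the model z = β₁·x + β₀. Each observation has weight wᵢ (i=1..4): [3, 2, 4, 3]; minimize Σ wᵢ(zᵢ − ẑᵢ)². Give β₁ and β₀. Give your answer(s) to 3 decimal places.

Normal-equation sums: Σwᵢ·x·x = 141, Σwᵢ·x = 33, Σwᵢ·1 = 12.
And Σwᵢ·x·z = 91, Σwᵢ·z = 19.
Δ = 141·12 − 33² = 603.
β₁ = (91·12 − 33·19)/603 = 155/201; β₀ = (141·19 − 33·91)/603 = -36/67.

β₁ = 0.771, β₀ = -0.537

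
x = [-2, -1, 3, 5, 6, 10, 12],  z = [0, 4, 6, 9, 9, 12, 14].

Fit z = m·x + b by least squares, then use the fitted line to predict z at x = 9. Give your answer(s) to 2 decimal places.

ẑ = 11.55

Sums needed: Σx·x = 319, Σx = 33, Σ1 = 7.
Moment sums: Σx·z = 401, Σz = 54.
MᵀM·[m, b]ᵀ = Mᵀz becomes [[319, 33]; [33, 7]]·[m, b]ᵀ = [401, 54]ᵀ.
det = 319·7 − 33² = 1144.
m = (401·7 − 33·54)/1144 = 1025/1144; b = (319·54 − 33·401)/1144 = 363/104.
At x = 9: ẑ = (1025/1144)·(9) + (363/104)·(1) = 6609/572.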